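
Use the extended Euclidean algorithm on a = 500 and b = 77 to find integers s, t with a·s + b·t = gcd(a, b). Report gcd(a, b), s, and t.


Euclidean algorithm on (500, 77) — divide until remainder is 0:
  500 = 6 · 77 + 38
  77 = 2 · 38 + 1
  38 = 38 · 1 + 0
gcd(500, 77) = 1.
Track Bezout coefficients alongside the remainders: start with r₀ = 500 = a·1 + b·0 (s = 1, t = 0) and r₁ = 77 = a·0 + b·1 (s = 0, t = 1); each new remainder r_{k+1} = r_{k-1} − q_k·r_k inherits s_{k+1} = s_{k-1} − q_k·s_k, t_{k+1} = t_{k-1} − q_k·t_k, so r_k = a·s_k + b·t_k at every step:
  q = 6: r = 38, s = 1 − 6·0 = 1, t = 0 − 6·1 = -6  (check: 500·1 + 77·(-6) = 38)
  q = 2: r = 1, s = 0 − 2·1 = -2, t = 1 − 2·(-6) = 13  (check: 500·(-2) + 77·13 = 1)
The row with r = 1 (the gcd) gives the Bezout coefficients s = -2, t = 13.
Result: 500 · (-2) + 77 · (13) = 1.

gcd(500, 77) = 1; s = -2, t = 13 (check: 500·(-2) + 77·13 = 1).


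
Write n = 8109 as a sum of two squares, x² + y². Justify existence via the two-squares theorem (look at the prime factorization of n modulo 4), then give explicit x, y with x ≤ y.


Step 1: Factor n = 8109 = 3^2 · 17 · 53.
Step 2: Check the mod-4 condition on each prime factor: 3 ≡ 3 (mod 4), exponent 2 (must be even); 17 ≡ 1 (mod 4), exponent 1; 53 ≡ 1 (mod 4), exponent 1.
All primes ≡ 3 (mod 4) appear to even exponent (or don't appear), so by the two-squares theorem n IS expressible as a sum of two squares.
Step 3: Build a representation. Group n = k² · m with k = 3 and m = 17 · 53 = 901 (a product of primes ≡ 1 (mod 4)); a representation of m scales to one of n via (k·x)² + (k·y)² = k²(x² + y²). Each prime p ≡ 1 (mod 4) is itself a sum of two squares; find a² by testing p − a² for a perfect square:
  17: 17 − 1² = 16 = 4² ⇒ 17 = 1² + 4².
  53: 53 − 1² = 52, 53 − 2² = 49 = 7² ⇒ 53 = 2² + 7².
  Combine using the Brahmagupta–Fibonacci identity (a² + b²)(c² + d²) = (ac − bd)² + (ad + bc)² = (ac + bd)² + (ad − bc)²:
  17 · 53 = 901: from (1² + 4²)(2² + 7²), take (1·2 − 4·7, 1·7 + 4·2) = (2 − 28, 7 + 8) = (-26, 15); dropping signs (only squares matter) gives (26, 15); check 26² + 15² = 676 + 225 = 901 ✓.
  Scale by k = 3: (3·26, 3·15) = (78, 45).
Step 4: Order so x ≤ y and verify: 45² + 78² = 2025 + 6084 = 8109 = n. ✓

n = 8109 = 45² + 78² (one valid representation with x ≤ y).


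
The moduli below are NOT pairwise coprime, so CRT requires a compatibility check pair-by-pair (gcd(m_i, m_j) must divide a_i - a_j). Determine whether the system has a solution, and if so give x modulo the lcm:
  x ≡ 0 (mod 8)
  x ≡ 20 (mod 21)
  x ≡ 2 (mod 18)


Moduli 8, 21, 18 are not pairwise coprime, so CRT works modulo lcm(m_i) when all pairwise compatibility conditions hold.
Pairwise compatibility: gcd(m_i, m_j) must divide a_i - a_j for every pair.
Merge one congruence at a time:
  Start: x ≡ 0 (mod 8).
  Combine with x ≡ 20 (mod 21): gcd(8, 21) = 1; 20 - 0 = 20, which IS divisible by 1, so compatible.
    Write x = 0 + 8·t and substitute into x ≡ 20 (mod 21): 8·t ≡ 20 − 0 = 20 (mod 21).
    The inverse of 8 mod 21 is 8 (since 8·8 = 64 = 3·21 + 1), so t ≡ 8·20 = 160 ≡ 13 (mod 21).
    Then x = 0 + 8·13 = 104, valid modulo lcm(8, 21) = 168: x ≡ 104 (mod 168).
  Combine with x ≡ 2 (mod 18): gcd(168, 18) = 6; 2 - 104 = -102, which IS divisible by 6, so compatible.
    Write x = 104 + 168·t and substitute into x ≡ 2 (mod 18): 168·t ≡ 2 − 104 = -102 (mod 18).
    Divide the congruence (and modulus) by g = 6: 28·t ≡ -17 (mod 3).
    Reduce coefficients mod 3: 1·t ≡ 1 (mod 3).
    So t ≡ 1 (mod 3).
    Then x = 104 + 168·1 = 272, valid modulo lcm(168, 18) = 504: x ≡ 272 (mod 504).
Verify: 272 mod 8 = 0, 272 mod 21 = 20, 272 mod 18 = 2.

x ≡ 272 (mod 504).


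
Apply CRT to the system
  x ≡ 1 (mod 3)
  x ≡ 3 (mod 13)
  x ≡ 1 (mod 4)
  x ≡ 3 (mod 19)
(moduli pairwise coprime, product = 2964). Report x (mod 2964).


Product of moduli M = 3 · 13 · 4 · 19 = 2964.
Merge one congruence at a time:
  Start: x ≡ 1 (mod 3).
  Combine with x ≡ 3 (mod 13); new modulus lcm = 39.
    Write x = 1 + 3·t and substitute into x ≡ 3 (mod 13): 3·t ≡ 3 − 1 = 2 (mod 13).
    The inverse of 3 mod 13 is 9 (since 3·9 = 27 = 2·13 + 1), so t ≡ 9·2 = 18 ≡ 5 (mod 13).
    Then x = 1 + 3·5 = 16, valid modulo lcm(3, 13) = 39: x ≡ 16 (mod 39).
  Combine with x ≡ 1 (mod 4); new modulus lcm = 156.
    Write x = 16 + 39·t and substitute into x ≡ 1 (mod 4): 39·t ≡ 1 − 16 = -15 (mod 4).
    Reduce coefficients mod 4: 3·t ≡ 1 (mod 4).
    The inverse of 3 mod 4 is 3 (since 3·3 = 9 = 2·4 + 1), so t ≡ 3·1 = 3 ≡ 3 (mod 4).
    Then x = 16 + 39·3 = 133, valid modulo lcm(39, 4) = 156: x ≡ 133 (mod 156).
  Combine with x ≡ 3 (mod 19); new modulus lcm = 2964.
    Write x = 133 + 156·t and substitute into x ≡ 3 (mod 19): 156·t ≡ 3 − 133 = -130 (mod 19).
    Reduce coefficients mod 19: 4·t ≡ 3 (mod 19).
    The inverse of 4 mod 19 is 5 (since 4·5 = 20 = 1·19 + 1), so t ≡ 5·3 = 15 ≡ 15 (mod 19).
    Then x = 133 + 156·15 = 2473, valid modulo lcm(156, 19) = 2964: x ≡ 2473 (mod 2964).
Verify against each original: 2473 mod 3 = 1, 2473 mod 13 = 3, 2473 mod 4 = 1, 2473 mod 19 = 3.

x ≡ 2473 (mod 2964).


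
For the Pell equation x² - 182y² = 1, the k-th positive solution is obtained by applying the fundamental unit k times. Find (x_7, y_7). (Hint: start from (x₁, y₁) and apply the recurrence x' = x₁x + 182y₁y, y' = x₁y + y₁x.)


Step 1: Find the fundamental solution (x₁, y₁) of x² - 182y² = 1.
  Expand √182 as a continued fraction. a₀ = ⌊√182⌋ = 13; iterate m_{k+1} = d_k·a_k − m_k, d_{k+1} = (182 − m_{k+1}²)/d_k, a_{k+1} = ⌊(a₀ + m_{k+1})/d_{k+1}⌋ (starting m₀ = 0, d₀ = 1), with convergents p_k = a_k·p_{k-1} + p_{k-2}, q_k = a_k·q_{k-1} + q_{k-2} (p₋₁ = 1, q₋₁ = 0):
  k = 0: a₀ = 13; p₀/q₀ = 13/1; p₀² − 182·q₀² = 169 − 182 = -13.
  k = 1: m = 13, d = 13, a = ⌊(13 + 13)/13⌋ = 2; p/q = (2·13 + 1)/(2·1 + 0) = 27/2; p² − 182·q² = 729 − 728 = 1.
  The first convergent with p² − 182·q² = 1 gives the fundamental solution (x₁, y₁) = (27, 2).
Step 2: Apply the recurrence (x_{n+1}, y_{n+1}) = (x₁x_n + 182y₁y_n, x₁y_n + y₁x_n) repeatedly.
  From (x_1, y_1) = (27, 2): x_2 = 27·27 + 182·2·2 = 1457; y_2 = 27·2 + 2·27 = 108.
  From (x_2, y_2) = (1457, 108): x_3 = 27·1457 + 182·2·108 = 78651; y_3 = 27·108 + 2·1457 = 5830.
  From (x_3, y_3) = (78651, 5830): x_4 = 27·78651 + 182·2·5830 = 4245697; y_4 = 27·5830 + 2·78651 = 314712.
  From (x_4, y_4) = (4245697, 314712): x_5 = 27·4245697 + 182·2·314712 = 229188987; y_5 = 27·314712 + 2·4245697 = 16988618.
  From (x_5, y_5) = (229188987, 16988618): x_6 = 27·229188987 + 182·2·16988618 = 12371959601; y_6 = 27·16988618 + 2·229188987 = 917070660.
  From (x_6, y_6) = (12371959601, 917070660): x_7 = 27·12371959601 + 182·2·917070660 = 667856629467; y_7 = 27·917070660 + 2·12371959601 = 49504827022.
Step 3: Verify x_7² - 182·y_7² = 446032477523021732704089 - 446032477523021732704088 = 1 (should be 1). ✓

(x_1, y_1) = (27, 2); (x_7, y_7) = (667856629467, 49504827022).


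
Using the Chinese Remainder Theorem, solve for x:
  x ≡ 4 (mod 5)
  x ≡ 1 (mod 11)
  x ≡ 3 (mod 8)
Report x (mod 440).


Moduli 5, 11, 8 are pairwise coprime; by CRT there is a unique solution modulo M = 5 · 11 · 8 = 440.
Solve pairwise, accumulating the modulus:
  Start with x ≡ 4 (mod 5).
  Combine with x ≡ 1 (mod 11): since gcd(5, 11) = 1, we get a unique residue mod 55.
    Write x = 4 + 5·t and substitute into x ≡ 1 (mod 11): 5·t ≡ 1 − 4 = -3 (mod 11).
    Reduce coefficients mod 11: 5·t ≡ 8 (mod 11).
    The inverse of 5 mod 11 is 9 (since 5·9 = 45 = 4·11 + 1), so t ≡ 9·8 = 72 ≡ 6 (mod 11).
    Then x = 4 + 5·6 = 34, valid modulo lcm(5, 11) = 55: x ≡ 34 (mod 55).
  Combine with x ≡ 3 (mod 8): since gcd(55, 8) = 1, we get a unique residue mod 440.
    Write x = 34 + 55·t and substitute into x ≡ 3 (mod 8): 55·t ≡ 3 − 34 = -31 (mod 8).
    Reduce coefficients mod 8: 7·t ≡ 1 (mod 8).
    The inverse of 7 mod 8 is 7 (since 7·7 = 49 = 6·8 + 1), so t ≡ 7·1 = 7 ≡ 7 (mod 8).
    Then x = 34 + 55·7 = 419, valid modulo lcm(55, 8) = 440: x ≡ 419 (mod 440).
Verify: 419 mod 5 = 4 ✓, 419 mod 11 = 1 ✓, 419 mod 8 = 3 ✓.

x ≡ 419 (mod 440).


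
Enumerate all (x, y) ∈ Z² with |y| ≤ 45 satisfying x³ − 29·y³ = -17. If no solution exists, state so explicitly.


The equation is x³ - 29y³ = -17. For fixed y, x³ = 29·y³ − 17, so a solution requires the RHS to be a perfect cube.
Strategy: iterate y from -45 to 45, compute RHS = 29·y³ − 17, and check whether it is a (positive or negative) perfect cube.
Check small values of y:
  y = 0: RHS = -17 is not a perfect cube.
  y = 1: RHS = 12 is not a perfect cube.
  y = -1: RHS = -46 is not a perfect cube.
  y = 2: RHS = 215 is not a perfect cube.
  y = -2: RHS = -249 is not a perfect cube.
  y = 3: RHS = 766 is not a perfect cube.
  y = -3: RHS = -800 is not a perfect cube.
Continuing the search up to |y| = 45 finds no solutions either.
No (x, y) in the scanned range satisfies the equation.

No integer solutions with |y| ≤ 45.


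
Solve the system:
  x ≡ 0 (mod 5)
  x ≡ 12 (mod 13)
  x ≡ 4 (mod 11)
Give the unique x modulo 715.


Moduli 5, 13, 11 are pairwise coprime; by CRT there is a unique solution modulo M = 5 · 13 · 11 = 715.
Solve pairwise, accumulating the modulus:
  Start with x ≡ 0 (mod 5).
  Combine with x ≡ 12 (mod 13): since gcd(5, 13) = 1, we get a unique residue mod 65.
    Write x = 0 + 5·t and substitute into x ≡ 12 (mod 13): 5·t ≡ 12 − 0 = 12 (mod 13).
    The inverse of 5 mod 13 is 8 (since 5·8 = 40 = 3·13 + 1), so t ≡ 8·12 = 96 ≡ 5 (mod 13).
    Then x = 0 + 5·5 = 25, valid modulo lcm(5, 13) = 65: x ≡ 25 (mod 65).
  Combine with x ≡ 4 (mod 11): since gcd(65, 11) = 1, we get a unique residue mod 715.
    Write x = 25 + 65·t and substitute into x ≡ 4 (mod 11): 65·t ≡ 4 − 25 = -21 (mod 11).
    Reduce coefficients mod 11: 10·t ≡ 1 (mod 11).
    The inverse of 10 mod 11 is 10 (since 10·10 = 100 = 9·11 + 1), so t ≡ 10·1 = 10 ≡ 10 (mod 11).
    Then x = 25 + 65·10 = 675, valid modulo lcm(65, 11) = 715: x ≡ 675 (mod 715).
Verify: 675 mod 5 = 0 ✓, 675 mod 13 = 12 ✓, 675 mod 11 = 4 ✓.

x ≡ 675 (mod 715).


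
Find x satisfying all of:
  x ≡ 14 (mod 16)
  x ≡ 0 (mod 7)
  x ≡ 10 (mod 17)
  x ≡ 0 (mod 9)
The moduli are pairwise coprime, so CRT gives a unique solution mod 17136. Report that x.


Product of moduli M = 16 · 7 · 17 · 9 = 17136.
Merge one congruence at a time:
  Start: x ≡ 14 (mod 16).
  Combine with x ≡ 0 (mod 7); new modulus lcm = 112.
    Write x = 14 + 16·t and substitute into x ≡ 0 (mod 7): 16·t ≡ 0 − 14 = -14 (mod 7).
    Reduce coefficients mod 7: 2·t ≡ 0 (mod 7).
    The inverse of 2 mod 7 is 4 (since 2·4 = 8 = 1·7 + 1), so t ≡ 4·0 = 0 ≡ 0 (mod 7).
    Then x = 14 + 16·0 = 14, valid modulo lcm(16, 7) = 112: x ≡ 14 (mod 112).
  Combine with x ≡ 10 (mod 17); new modulus lcm = 1904.
    Write x = 14 + 112·t and substitute into x ≡ 10 (mod 17): 112·t ≡ 10 − 14 = -4 (mod 17).
    Reduce coefficients mod 17: 10·t ≡ 13 (mod 17).
    The inverse of 10 mod 17 is 12 (since 10·12 = 120 = 7·17 + 1), so t ≡ 12·13 = 156 ≡ 3 (mod 17).
    Then x = 14 + 112·3 = 350, valid modulo lcm(112, 17) = 1904: x ≡ 350 (mod 1904).
  Combine with x ≡ 0 (mod 9); new modulus lcm = 17136.
    Write x = 350 + 1904·t and substitute into x ≡ 0 (mod 9): 1904·t ≡ 0 − 350 = -350 (mod 9).
    Reduce coefficients mod 9: 5·t ≡ 1 (mod 9).
    The inverse of 5 mod 9 is 2 (since 5·2 = 10 = 1·9 + 1), so t ≡ 2·1 = 2 ≡ 2 (mod 9).
    Then x = 350 + 1904·2 = 4158, valid modulo lcm(1904, 9) = 17136: x ≡ 4158 (mod 17136).
Verify against each original: 4158 mod 16 = 14, 4158 mod 7 = 0, 4158 mod 17 = 10, 4158 mod 9 = 0.

x ≡ 4158 (mod 17136).


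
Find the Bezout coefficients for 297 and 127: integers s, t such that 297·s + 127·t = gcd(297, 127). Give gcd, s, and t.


Euclidean algorithm on (297, 127) — divide until remainder is 0:
  297 = 2 · 127 + 43
  127 = 2 · 43 + 41
  43 = 1 · 41 + 2
  41 = 20 · 2 + 1
  2 = 2 · 1 + 0
gcd(297, 127) = 1.
Track Bezout coefficients alongside the remainders: start with r₀ = 297 = a·1 + b·0 (s = 1, t = 0) and r₁ = 127 = a·0 + b·1 (s = 0, t = 1); each new remainder r_{k+1} = r_{k-1} − q_k·r_k inherits s_{k+1} = s_{k-1} − q_k·s_k, t_{k+1} = t_{k-1} − q_k·t_k, so r_k = a·s_k + b·t_k at every step:
  q = 2: r = 43, s = 1 − 2·0 = 1, t = 0 − 2·1 = -2  (check: 297·1 + 127·(-2) = 43)
  q = 2: r = 41, s = 0 − 2·1 = -2, t = 1 − 2·(-2) = 5  (check: 297·(-2) + 127·5 = 41)
  q = 1: r = 2, s = 1 − 1·(-2) = 3, t = -2 − 1·5 = -7  (check: 297·3 + 127·(-7) = 2)
  q = 20: r = 1, s = -2 − 20·3 = -62, t = 5 − 20·(-7) = 145  (check: 297·(-62) + 127·145 = 1)
The row with r = 1 (the gcd) gives the Bezout coefficients s = -62, t = 145.
Result: 297 · (-62) + 127 · (145) = 1.

gcd(297, 127) = 1; s = -62, t = 145 (check: 297·(-62) + 127·145 = 1).


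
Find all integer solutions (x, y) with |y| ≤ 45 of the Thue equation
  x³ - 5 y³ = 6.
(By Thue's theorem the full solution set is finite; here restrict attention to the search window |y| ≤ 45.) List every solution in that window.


The equation is x³ - 5y³ = 6. For fixed y, x³ = 5·y³ + 6, so a solution requires the RHS to be a perfect cube.
Strategy: iterate y from -45 to 45, compute RHS = 5·y³ + 6, and check whether it is a (positive or negative) perfect cube.
Check small values of y:
  y = 0: RHS = 6 is not a perfect cube.
  y = 1: RHS = 11 is not a perfect cube.
  y = -1: RHS = 1 = (1)³ ⇒ x = 1 works.
  y = 2: RHS = 46 is not a perfect cube.
  y = -2: RHS = -34 is not a perfect cube.
  y = 3: RHS = 141 is not a perfect cube.
  y = -3: RHS = -129 is not a perfect cube.
Continuing the search up to |y| = 45 finds no further solutions beyond those listed.
Collected solutions: (1, -1).

Solutions (with |y| ≤ 45): (1, -1).


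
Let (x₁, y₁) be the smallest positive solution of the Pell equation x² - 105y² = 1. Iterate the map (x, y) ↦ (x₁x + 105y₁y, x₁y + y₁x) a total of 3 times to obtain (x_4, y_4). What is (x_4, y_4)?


Step 1: Find the fundamental solution (x₁, y₁) of x² - 105y² = 1.
  Expand √105 as a continued fraction. a₀ = ⌊√105⌋ = 10; iterate m_{k+1} = d_k·a_k − m_k, d_{k+1} = (105 − m_{k+1}²)/d_k, a_{k+1} = ⌊(a₀ + m_{k+1})/d_{k+1}⌋ (starting m₀ = 0, d₀ = 1), with convergents p_k = a_k·p_{k-1} + p_{k-2}, q_k = a_k·q_{k-1} + q_{k-2} (p₋₁ = 1, q₋₁ = 0):
  k = 0: a₀ = 10; p₀/q₀ = 10/1; p₀² − 105·q₀² = 100 − 105 = -5.
  k = 1: m = 10, d = 5, a = ⌊(10 + 10)/5⌋ = 4; p/q = (4·10 + 1)/(4·1 + 0) = 41/4; p² − 105·q² = 1681 − 1680 = 1.
  The first convergent with p² − 105·q² = 1 gives the fundamental solution (x₁, y₁) = (41, 4).
Step 2: Apply the recurrence (x_{n+1}, y_{n+1}) = (x₁x_n + 105y₁y_n, x₁y_n + y₁x_n) repeatedly.
  From (x_1, y_1) = (41, 4): x_2 = 41·41 + 105·4·4 = 3361; y_2 = 41·4 + 4·41 = 328.
  From (x_2, y_2) = (3361, 328): x_3 = 41·3361 + 105·4·328 = 275561; y_3 = 41·328 + 4·3361 = 26892.
  From (x_3, y_3) = (275561, 26892): x_4 = 41·275561 + 105·4·26892 = 22592641; y_4 = 41·26892 + 4·275561 = 2204816.
Step 3: Verify x_4² - 105·y_4² = 510427427354881 - 510427427354880 = 1 (should be 1). ✓

(x_1, y_1) = (41, 4); (x_4, y_4) = (22592641, 2204816).


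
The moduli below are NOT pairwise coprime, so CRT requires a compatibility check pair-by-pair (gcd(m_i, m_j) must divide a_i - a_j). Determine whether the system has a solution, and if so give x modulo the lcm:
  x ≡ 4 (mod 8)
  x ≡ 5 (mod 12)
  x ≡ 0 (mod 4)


Moduli 8, 12, 4 are not pairwise coprime, so CRT works modulo lcm(m_i) when all pairwise compatibility conditions hold.
Pairwise compatibility: gcd(m_i, m_j) must divide a_i - a_j for every pair.
Merge one congruence at a time:
  Start: x ≡ 4 (mod 8).
  Combine with x ≡ 5 (mod 12): gcd(8, 12) = 4, and 5 - 4 = 1 is NOT divisible by 4.
    ⇒ system is inconsistent (no integer solution).

No solution (the system is inconsistent).


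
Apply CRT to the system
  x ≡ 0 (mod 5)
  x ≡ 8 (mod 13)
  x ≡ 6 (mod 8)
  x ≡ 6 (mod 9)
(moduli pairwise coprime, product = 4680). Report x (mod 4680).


Product of moduli M = 5 · 13 · 8 · 9 = 4680.
Merge one congruence at a time:
  Start: x ≡ 0 (mod 5).
  Combine with x ≡ 8 (mod 13); new modulus lcm = 65.
    Write x = 0 + 5·t and substitute into x ≡ 8 (mod 13): 5·t ≡ 8 − 0 = 8 (mod 13).
    The inverse of 5 mod 13 is 8 (since 5·8 = 40 = 3·13 + 1), so t ≡ 8·8 = 64 ≡ 12 (mod 13).
    Then x = 0 + 5·12 = 60, valid modulo lcm(5, 13) = 65: x ≡ 60 (mod 65).
  Combine with x ≡ 6 (mod 8); new modulus lcm = 520.
    Write x = 60 + 65·t and substitute into x ≡ 6 (mod 8): 65·t ≡ 6 − 60 = -54 (mod 8).
    Reduce coefficients mod 8: 1·t ≡ 2 (mod 8).
    So t ≡ 2 (mod 8).
    Then x = 60 + 65·2 = 190, valid modulo lcm(65, 8) = 520: x ≡ 190 (mod 520).
  Combine with x ≡ 6 (mod 9); new modulus lcm = 4680.
    Write x = 190 + 520·t and substitute into x ≡ 6 (mod 9): 520·t ≡ 6 − 190 = -184 (mod 9).
    Reduce coefficients mod 9: 7·t ≡ 5 (mod 9).
    The inverse of 7 mod 9 is 4 (since 7·4 = 28 = 3·9 + 1), so t ≡ 4·5 = 20 ≡ 2 (mod 9).
    Then x = 190 + 520·2 = 1230, valid modulo lcm(520, 9) = 4680: x ≡ 1230 (mod 4680).
Verify against each original: 1230 mod 5 = 0, 1230 mod 13 = 8, 1230 mod 8 = 6, 1230 mod 9 = 6.

x ≡ 1230 (mod 4680).


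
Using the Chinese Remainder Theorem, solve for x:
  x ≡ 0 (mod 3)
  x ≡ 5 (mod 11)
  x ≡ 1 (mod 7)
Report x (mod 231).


Moduli 3, 11, 7 are pairwise coprime; by CRT there is a unique solution modulo M = 3 · 11 · 7 = 231.
Solve pairwise, accumulating the modulus:
  Start with x ≡ 0 (mod 3).
  Combine with x ≡ 5 (mod 11): since gcd(3, 11) = 1, we get a unique residue mod 33.
    Write x = 0 + 3·t and substitute into x ≡ 5 (mod 11): 3·t ≡ 5 − 0 = 5 (mod 11).
    The inverse of 3 mod 11 is 4 (since 3·4 = 12 = 1·11 + 1), so t ≡ 4·5 = 20 ≡ 9 (mod 11).
    Then x = 0 + 3·9 = 27, valid modulo lcm(3, 11) = 33: x ≡ 27 (mod 33).
  Combine with x ≡ 1 (mod 7): since gcd(33, 7) = 1, we get a unique residue mod 231.
    Write x = 27 + 33·t and substitute into x ≡ 1 (mod 7): 33·t ≡ 1 − 27 = -26 (mod 7).
    Reduce coefficients mod 7: 5·t ≡ 2 (mod 7).
    The inverse of 5 mod 7 is 3 (since 5·3 = 15 = 2·7 + 1), so t ≡ 3·2 = 6 ≡ 6 (mod 7).
    Then x = 27 + 33·6 = 225, valid modulo lcm(33, 7) = 231: x ≡ 225 (mod 231).
Verify: 225 mod 3 = 0 ✓, 225 mod 11 = 5 ✓, 225 mod 7 = 1 ✓.

x ≡ 225 (mod 231).


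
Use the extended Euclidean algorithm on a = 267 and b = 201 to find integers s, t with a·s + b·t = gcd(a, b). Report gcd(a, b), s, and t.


Euclidean algorithm on (267, 201) — divide until remainder is 0:
  267 = 1 · 201 + 66
  201 = 3 · 66 + 3
  66 = 22 · 3 + 0
gcd(267, 201) = 3.
Track Bezout coefficients alongside the remainders: start with r₀ = 267 = a·1 + b·0 (s = 1, t = 0) and r₁ = 201 = a·0 + b·1 (s = 0, t = 1); each new remainder r_{k+1} = r_{k-1} − q_k·r_k inherits s_{k+1} = s_{k-1} − q_k·s_k, t_{k+1} = t_{k-1} − q_k·t_k, so r_k = a·s_k + b·t_k at every step:
  q = 1: r = 66, s = 1 − 1·0 = 1, t = 0 − 1·1 = -1  (check: 267·1 + 201·(-1) = 66)
  q = 3: r = 3, s = 0 − 3·1 = -3, t = 1 − 3·(-1) = 4  (check: 267·(-3) + 201·4 = 3)
The row with r = 3 (the gcd) gives the Bezout coefficients s = -3, t = 4.
Result: 267 · (-3) + 201 · (4) = 3.

gcd(267, 201) = 3; s = -3, t = 4 (check: 267·(-3) + 201·4 = 3).


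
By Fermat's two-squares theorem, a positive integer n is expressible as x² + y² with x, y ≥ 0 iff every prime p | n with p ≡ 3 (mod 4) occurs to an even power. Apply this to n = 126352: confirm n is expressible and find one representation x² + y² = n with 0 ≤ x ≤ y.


Step 1: Factor n = 126352 = 2^4 · 53 · 149.
Step 2: Check the mod-4 condition on each prime factor: 2 = 2 (special); 53 ≡ 1 (mod 4), exponent 1; 149 ≡ 1 (mod 4), exponent 1.
All primes ≡ 3 (mod 4) appear to even exponent (or don't appear), so by the two-squares theorem n IS expressible as a sum of two squares.
Step 3: Build a representation. Group n = k² · m with k = 4 and m = 53 · 149 = 7897 (a product of primes ≡ 1 (mod 4)); a representation of m scales to one of n via (k·x)² + (k·y)² = k²(x² + y²). Each prime p ≡ 1 (mod 4) is itself a sum of two squares; find a² by testing p − a² for a perfect square:
  53: 53 − 1² = 52, 53 − 2² = 49 = 7² ⇒ 53 = 2² + 7².
  149: 149 − 1² = 148, 149 − 2² = 145, 149 − 3² = 140, 149 − 4² = 133, 149 − 5² = 124, 149 − 6² = 113, 149 − 7² = 100 = 10² ⇒ 149 = 7² + 10².
  Combine using the Brahmagupta–Fibonacci identity (a² + b²)(c² + d²) = (ac − bd)² + (ad + bc)² = (ac + bd)² + (ad − bc)²:
  53 · 149 = 7897: from (2² + 7²)(7² + 10²), take (2·7 − 7·10, 2·10 + 7·7) = (14 − 70, 20 + 49) = (-56, 69); dropping signs (only squares matter) gives (56, 69); check 56² + 69² = 3136 + 4761 = 7897 ✓.
  Scale by k = 4: (4·56, 4·69) = (224, 276).
Step 4: Order so x ≤ y and verify: 224² + 276² = 50176 + 76176 = 126352 = n. ✓

n = 126352 = 224² + 276² (one valid representation with x ≤ y).


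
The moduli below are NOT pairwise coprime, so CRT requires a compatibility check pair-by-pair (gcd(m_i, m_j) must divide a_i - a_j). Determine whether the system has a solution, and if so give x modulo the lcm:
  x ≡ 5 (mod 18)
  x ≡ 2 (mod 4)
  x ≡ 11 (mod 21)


Moduli 18, 4, 21 are not pairwise coprime, so CRT works modulo lcm(m_i) when all pairwise compatibility conditions hold.
Pairwise compatibility: gcd(m_i, m_j) must divide a_i - a_j for every pair.
Merge one congruence at a time:
  Start: x ≡ 5 (mod 18).
  Combine with x ≡ 2 (mod 4): gcd(18, 4) = 2, and 2 - 5 = -3 is NOT divisible by 2.
    ⇒ system is inconsistent (no integer solution).

No solution (the system is inconsistent).


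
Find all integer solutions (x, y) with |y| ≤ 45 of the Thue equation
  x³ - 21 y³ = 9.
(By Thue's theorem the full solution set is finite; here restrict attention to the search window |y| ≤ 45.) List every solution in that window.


The equation is x³ - 21y³ = 9. For fixed y, x³ = 21·y³ + 9, so a solution requires the RHS to be a perfect cube.
Strategy: iterate y from -45 to 45, compute RHS = 21·y³ + 9, and check whether it is a (positive or negative) perfect cube.
Check small values of y:
  y = 0: RHS = 9 is not a perfect cube.
  y = 1: RHS = 30 is not a perfect cube.
  y = -1: RHS = -12 is not a perfect cube.
  y = 2: RHS = 177 is not a perfect cube.
  y = -2: RHS = -159 is not a perfect cube.
  y = 3: RHS = 576 is not a perfect cube.
  y = -3: RHS = -558 is not a perfect cube.
Continuing the search up to |y| = 45 finds no solutions either.
No (x, y) in the scanned range satisfies the equation.

No integer solutions with |y| ≤ 45.


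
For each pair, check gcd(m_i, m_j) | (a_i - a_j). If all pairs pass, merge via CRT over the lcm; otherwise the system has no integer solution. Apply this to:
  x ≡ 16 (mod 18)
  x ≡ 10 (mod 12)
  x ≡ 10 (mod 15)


Moduli 18, 12, 15 are not pairwise coprime, so CRT works modulo lcm(m_i) when all pairwise compatibility conditions hold.
Pairwise compatibility: gcd(m_i, m_j) must divide a_i - a_j for every pair.
Merge one congruence at a time:
  Start: x ≡ 16 (mod 18).
  Combine with x ≡ 10 (mod 12): gcd(18, 12) = 6; 10 - 16 = -6, which IS divisible by 6, so compatible.
    Write x = 16 + 18·t and substitute into x ≡ 10 (mod 12): 18·t ≡ 10 − 16 = -6 (mod 12).
    Divide the congruence (and modulus) by g = 6: 3·t ≡ -1 (mod 2).
    Reduce coefficients mod 2: 1·t ≡ 1 (mod 2).
    So t ≡ 1 (mod 2).
    Then x = 16 + 18·1 = 34, valid modulo lcm(18, 12) = 36: x ≡ 34 (mod 36).
  Combine with x ≡ 10 (mod 15): gcd(36, 15) = 3; 10 - 34 = -24, which IS divisible by 3, so compatible.
    Write x = 34 + 36·t and substitute into x ≡ 10 (mod 15): 36·t ≡ 10 − 34 = -24 (mod 15).
    Divide the congruence (and modulus) by g = 3: 12·t ≡ -8 (mod 5).
    Reduce coefficients mod 5: 2·t ≡ 2 (mod 5).
    The inverse of 2 mod 5 is 3 (since 2·3 = 6 = 1·5 + 1), so t ≡ 3·2 = 6 ≡ 1 (mod 5).
    Then x = 34 + 36·1 = 70, valid modulo lcm(36, 15) = 180: x ≡ 70 (mod 180).
Verify: 70 mod 18 = 16, 70 mod 12 = 10, 70 mod 15 = 10.

x ≡ 70 (mod 180).


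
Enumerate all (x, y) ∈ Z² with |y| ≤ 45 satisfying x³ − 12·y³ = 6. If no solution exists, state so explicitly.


The equation is x³ - 12y³ = 6. For fixed y, x³ = 12·y³ + 6, so a solution requires the RHS to be a perfect cube.
Strategy: iterate y from -45 to 45, compute RHS = 12·y³ + 6, and check whether it is a (positive or negative) perfect cube.
Check small values of y:
  y = 0: RHS = 6 is not a perfect cube.
  y = 1: RHS = 18 is not a perfect cube.
  y = -1: RHS = -6 is not a perfect cube.
  y = 2: RHS = 102 is not a perfect cube.
  y = -2: RHS = -90 is not a perfect cube.
  y = 3: RHS = 330 is not a perfect cube.
  y = -3: RHS = -318 is not a perfect cube.
Continuing the search up to |y| = 45 finds no solutions either.
No (x, y) in the scanned range satisfies the equation.

No integer solutions with |y| ≤ 45.


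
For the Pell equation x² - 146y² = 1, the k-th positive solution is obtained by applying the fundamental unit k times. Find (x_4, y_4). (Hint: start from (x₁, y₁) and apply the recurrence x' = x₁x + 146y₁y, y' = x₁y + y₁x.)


Step 1: Find the fundamental solution (x₁, y₁) of x² - 146y² = 1.
  Expand √146 as a continued fraction. a₀ = ⌊√146⌋ = 12; iterate m_{k+1} = d_k·a_k − m_k, d_{k+1} = (146 − m_{k+1}²)/d_k, a_{k+1} = ⌊(a₀ + m_{k+1})/d_{k+1}⌋ (starting m₀ = 0, d₀ = 1), with convergents p_k = a_k·p_{k-1} + p_{k-2}, q_k = a_k·q_{k-1} + q_{k-2} (p₋₁ = 1, q₋₁ = 0):
  k = 0: a₀ = 12; p₀/q₀ = 12/1; p₀² − 146·q₀² = 144 − 146 = -2.
  k = 1: m = 12, d = 2, a = ⌊(12 + 12)/2⌋ = 12; p/q = (12·12 + 1)/(12·1 + 0) = 145/12; p² − 146·q² = 21025 − 21024 = 1.
  The first convergent with p² − 146·q² = 1 gives the fundamental solution (x₁, y₁) = (145, 12).
Step 2: Apply the recurrence (x_{n+1}, y_{n+1}) = (x₁x_n + 146y₁y_n, x₁y_n + y₁x_n) repeatedly.
  From (x_1, y_1) = (145, 12): x_2 = 145·145 + 146·12·12 = 42049; y_2 = 145·12 + 12·145 = 3480.
  From (x_2, y_2) = (42049, 3480): x_3 = 145·42049 + 146·12·3480 = 12194065; y_3 = 145·3480 + 12·42049 = 1009188.
  From (x_3, y_3) = (12194065, 1009188): x_4 = 145·12194065 + 146·12·1009188 = 3536236801; y_4 = 145·1009188 + 12·12194065 = 292661040.
Step 3: Verify x_4² - 146·y_4² = 12504970712746713601 - 12504970712746713600 = 1 (should be 1). ✓

(x_1, y_1) = (145, 12); (x_4, y_4) = (3536236801, 292661040).


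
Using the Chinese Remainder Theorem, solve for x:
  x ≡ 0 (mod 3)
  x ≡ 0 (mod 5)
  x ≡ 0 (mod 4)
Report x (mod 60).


Moduli 3, 5, 4 are pairwise coprime; by CRT there is a unique solution modulo M = 3 · 5 · 4 = 60.
Solve pairwise, accumulating the modulus:
  Start with x ≡ 0 (mod 3).
  Combine with x ≡ 0 (mod 5): since gcd(3, 5) = 1, we get a unique residue mod 15.
    Write x = 0 + 3·t and substitute into x ≡ 0 (mod 5): 3·t ≡ 0 − 0 = 0 (mod 5).
    The inverse of 3 mod 5 is 2 (since 3·2 = 6 = 1·5 + 1), so t ≡ 2·0 = 0 ≡ 0 (mod 5).
    Then x = 0 + 3·0 = 0, valid modulo lcm(3, 5) = 15: x ≡ 0 (mod 15).
  Combine with x ≡ 0 (mod 4): since gcd(15, 4) = 1, we get a unique residue mod 60.
    Write x = 0 + 15·t and substitute into x ≡ 0 (mod 4): 15·t ≡ 0 − 0 = 0 (mod 4).
    Reduce coefficients mod 4: 3·t ≡ 0 (mod 4).
    The inverse of 3 mod 4 is 3 (since 3·3 = 9 = 2·4 + 1), so t ≡ 3·0 = 0 ≡ 0 (mod 4).
    Then x = 0 + 15·0 = 0, valid modulo lcm(15, 4) = 60: x ≡ 0 (mod 60).
Verify: 0 mod 3 = 0 ✓, 0 mod 5 = 0 ✓, 0 mod 4 = 0 ✓.

x ≡ 0 (mod 60).


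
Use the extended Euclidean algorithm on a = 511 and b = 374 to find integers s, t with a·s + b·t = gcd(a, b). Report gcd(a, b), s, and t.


Euclidean algorithm on (511, 374) — divide until remainder is 0:
  511 = 1 · 374 + 137
  374 = 2 · 137 + 100
  137 = 1 · 100 + 37
  100 = 2 · 37 + 26
  37 = 1 · 26 + 11
  26 = 2 · 11 + 4
  11 = 2 · 4 + 3
  4 = 1 · 3 + 1
  3 = 3 · 1 + 0
gcd(511, 374) = 1.
Track Bezout coefficients alongside the remainders: start with r₀ = 511 = a·1 + b·0 (s = 1, t = 0) and r₁ = 374 = a·0 + b·1 (s = 0, t = 1); each new remainder r_{k+1} = r_{k-1} − q_k·r_k inherits s_{k+1} = s_{k-1} − q_k·s_k, t_{k+1} = t_{k-1} − q_k·t_k, so r_k = a·s_k + b·t_k at every step:
  q = 1: r = 137, s = 1 − 1·0 = 1, t = 0 − 1·1 = -1  (check: 511·1 + 374·(-1) = 137)
  q = 2: r = 100, s = 0 − 2·1 = -2, t = 1 − 2·(-1) = 3  (check: 511·(-2) + 374·3 = 100)
  q = 1: r = 37, s = 1 − 1·(-2) = 3, t = -1 − 1·3 = -4  (check: 511·3 + 374·(-4) = 37)
  q = 2: r = 26, s = -2 − 2·3 = -8, t = 3 − 2·(-4) = 11  (check: 511·(-8) + 374·11 = 26)
  q = 1: r = 11, s = 3 − 1·(-8) = 11, t = -4 − 1·11 = -15  (check: 511·11 + 374·(-15) = 11)
  q = 2: r = 4, s = -8 − 2·11 = -30, t = 11 − 2·(-15) = 41  (check: 511·(-30) + 374·41 = 4)
  q = 2: r = 3, s = 11 − 2·(-30) = 71, t = -15 − 2·41 = -97  (check: 511·71 + 374·(-97) = 3)
  q = 1: r = 1, s = -30 − 1·71 = -101, t = 41 − 1·(-97) = 138  (check: 511·(-101) + 374·138 = 1)
The row with r = 1 (the gcd) gives the Bezout coefficients s = -101, t = 138.
Result: 511 · (-101) + 374 · (138) = 1.

gcd(511, 374) = 1; s = -101, t = 138 (check: 511·(-101) + 374·138 = 1).


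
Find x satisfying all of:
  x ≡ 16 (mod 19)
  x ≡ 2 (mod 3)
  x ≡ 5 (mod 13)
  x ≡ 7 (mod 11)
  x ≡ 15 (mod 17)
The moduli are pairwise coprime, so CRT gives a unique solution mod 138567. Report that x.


Product of moduli M = 19 · 3 · 13 · 11 · 17 = 138567.
Merge one congruence at a time:
  Start: x ≡ 16 (mod 19).
  Combine with x ≡ 2 (mod 3); new modulus lcm = 57.
    Write x = 16 + 19·t and substitute into x ≡ 2 (mod 3): 19·t ≡ 2 − 16 = -14 (mod 3).
    Reduce coefficients mod 3: 1·t ≡ 1 (mod 3).
    So t ≡ 1 (mod 3).
    Then x = 16 + 19·1 = 35, valid modulo lcm(19, 3) = 57: x ≡ 35 (mod 57).
  Combine with x ≡ 5 (mod 13); new modulus lcm = 741.
    Write x = 35 + 57·t and substitute into x ≡ 5 (mod 13): 57·t ≡ 5 − 35 = -30 (mod 13).
    Reduce coefficients mod 13: 5·t ≡ 9 (mod 13).
    The inverse of 5 mod 13 is 8 (since 5·8 = 40 = 3·13 + 1), so t ≡ 8·9 = 72 ≡ 7 (mod 13).
    Then x = 35 + 57·7 = 434, valid modulo lcm(57, 13) = 741: x ≡ 434 (mod 741).
  Combine with x ≡ 7 (mod 11); new modulus lcm = 8151.
    Write x = 434 + 741·t and substitute into x ≡ 7 (mod 11): 741·t ≡ 7 − 434 = -427 (mod 11).
    Reduce coefficients mod 11: 4·t ≡ 2 (mod 11).
    The inverse of 4 mod 11 is 3 (since 4·3 = 12 = 1·11 + 1), so t ≡ 3·2 = 6 ≡ 6 (mod 11).
    Then x = 434 + 741·6 = 4880, valid modulo lcm(741, 11) = 8151: x ≡ 4880 (mod 8151).
  Combine with x ≡ 15 (mod 17); new modulus lcm = 138567.
    Write x = 4880 + 8151·t and substitute into x ≡ 15 (mod 17): 8151·t ≡ 15 − 4880 = -4865 (mod 17).
    Reduce coefficients mod 17: 8·t ≡ 14 (mod 17).
    The inverse of 8 mod 17 is 15 (since 8·15 = 120 = 7·17 + 1), so t ≡ 15·14 = 210 ≡ 6 (mod 17).
    Then x = 4880 + 8151·6 = 53786, valid modulo lcm(8151, 17) = 138567: x ≡ 53786 (mod 138567).
Verify against each original: 53786 mod 19 = 16, 53786 mod 3 = 2, 53786 mod 13 = 5, 53786 mod 11 = 7, 53786 mod 17 = 15.

x ≡ 53786 (mod 138567).


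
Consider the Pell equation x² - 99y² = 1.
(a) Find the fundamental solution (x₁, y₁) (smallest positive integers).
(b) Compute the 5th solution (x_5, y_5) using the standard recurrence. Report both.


Step 1: Find the fundamental solution (x₁, y₁) of x² - 99y² = 1.
  Expand √99 as a continued fraction. a₀ = ⌊√99⌋ = 9; iterate m_{k+1} = d_k·a_k − m_k, d_{k+1} = (99 − m_{k+1}²)/d_k, a_{k+1} = ⌊(a₀ + m_{k+1})/d_{k+1}⌋ (starting m₀ = 0, d₀ = 1), with convergents p_k = a_k·p_{k-1} + p_{k-2}, q_k = a_k·q_{k-1} + q_{k-2} (p₋₁ = 1, q₋₁ = 0):
  k = 0: a₀ = 9; p₀/q₀ = 9/1; p₀² − 99·q₀² = 81 − 99 = -18.
  k = 1: m = 9, d = 18, a = ⌊(9 + 9)/18⌋ = 1; p/q = (1·9 + 1)/(1·1 + 0) = 10/1; p² − 99·q² = 100 − 99 = 1.
  The first convergent with p² − 99·q² = 1 gives the fundamental solution (x₁, y₁) = (10, 1).
Step 2: Apply the recurrence (x_{n+1}, y_{n+1}) = (x₁x_n + 99y₁y_n, x₁y_n + y₁x_n) repeatedly.
  From (x_1, y_1) = (10, 1): x_2 = 10·10 + 99·1·1 = 199; y_2 = 10·1 + 1·10 = 20.
  From (x_2, y_2) = (199, 20): x_3 = 10·199 + 99·1·20 = 3970; y_3 = 10·20 + 1·199 = 399.
  From (x_3, y_3) = (3970, 399): x_4 = 10·3970 + 99·1·399 = 79201; y_4 = 10·399 + 1·3970 = 7960.
  From (x_4, y_4) = (79201, 7960): x_5 = 10·79201 + 99·1·7960 = 1580050; y_5 = 10·7960 + 1·79201 = 158801.
Step 3: Verify x_5² - 99·y_5² = 2496558002500 - 2496558002499 = 1 (should be 1). ✓

(x_1, y_1) = (10, 1); (x_5, y_5) = (1580050, 158801).


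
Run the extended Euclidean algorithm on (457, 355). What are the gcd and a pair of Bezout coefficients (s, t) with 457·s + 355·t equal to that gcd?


Euclidean algorithm on (457, 355) — divide until remainder is 0:
  457 = 1 · 355 + 102
  355 = 3 · 102 + 49
  102 = 2 · 49 + 4
  49 = 12 · 4 + 1
  4 = 4 · 1 + 0
gcd(457, 355) = 1.
Track Bezout coefficients alongside the remainders: start with r₀ = 457 = a·1 + b·0 (s = 1, t = 0) and r₁ = 355 = a·0 + b·1 (s = 0, t = 1); each new remainder r_{k+1} = r_{k-1} − q_k·r_k inherits s_{k+1} = s_{k-1} − q_k·s_k, t_{k+1} = t_{k-1} − q_k·t_k, so r_k = a·s_k + b·t_k at every step:
  q = 1: r = 102, s = 1 − 1·0 = 1, t = 0 − 1·1 = -1  (check: 457·1 + 355·(-1) = 102)
  q = 3: r = 49, s = 0 − 3·1 = -3, t = 1 − 3·(-1) = 4  (check: 457·(-3) + 355·4 = 49)
  q = 2: r = 4, s = 1 − 2·(-3) = 7, t = -1 − 2·4 = -9  (check: 457·7 + 355·(-9) = 4)
  q = 12: r = 1, s = -3 − 12·7 = -87, t = 4 − 12·(-9) = 112  (check: 457·(-87) + 355·112 = 1)
The row with r = 1 (the gcd) gives the Bezout coefficients s = -87, t = 112.
Result: 457 · (-87) + 355 · (112) = 1.

gcd(457, 355) = 1; s = -87, t = 112 (check: 457·(-87) + 355·112 = 1).


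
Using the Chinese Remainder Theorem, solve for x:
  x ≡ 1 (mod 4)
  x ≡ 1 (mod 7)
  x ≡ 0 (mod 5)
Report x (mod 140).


Moduli 4, 7, 5 are pairwise coprime; by CRT there is a unique solution modulo M = 4 · 7 · 5 = 140.
Solve pairwise, accumulating the modulus:
  Start with x ≡ 1 (mod 4).
  Combine with x ≡ 1 (mod 7): since gcd(4, 7) = 1, we get a unique residue mod 28.
    Write x = 1 + 4·t and substitute into x ≡ 1 (mod 7): 4·t ≡ 1 − 1 = 0 (mod 7).
    The inverse of 4 mod 7 is 2 (since 4·2 = 8 = 1·7 + 1), so t ≡ 2·0 = 0 ≡ 0 (mod 7).
    Then x = 1 + 4·0 = 1, valid modulo lcm(4, 7) = 28: x ≡ 1 (mod 28).
  Combine with x ≡ 0 (mod 5): since gcd(28, 5) = 1, we get a unique residue mod 140.
    Write x = 1 + 28·t and substitute into x ≡ 0 (mod 5): 28·t ≡ 0 − 1 = -1 (mod 5).
    Reduce coefficients mod 5: 3·t ≡ 4 (mod 5).
    The inverse of 3 mod 5 is 2 (since 3·2 = 6 = 1·5 + 1), so t ≡ 2·4 = 8 ≡ 3 (mod 5).
    Then x = 1 + 28·3 = 85, valid modulo lcm(28, 5) = 140: x ≡ 85 (mod 140).
Verify: 85 mod 4 = 1 ✓, 85 mod 7 = 1 ✓, 85 mod 5 = 0 ✓.

x ≡ 85 (mod 140).


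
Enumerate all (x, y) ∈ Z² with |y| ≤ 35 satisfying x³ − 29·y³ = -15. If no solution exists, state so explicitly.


The equation is x³ - 29y³ = -15. For fixed y, x³ = 29·y³ − 15, so a solution requires the RHS to be a perfect cube.
Strategy: iterate y from -35 to 35, compute RHS = 29·y³ − 15, and check whether it is a (positive or negative) perfect cube.
Check small values of y:
  y = 0: RHS = -15 is not a perfect cube.
  y = 1: RHS = 14 is not a perfect cube.
  y = -1: RHS = -44 is not a perfect cube.
  y = 2: RHS = 217 is not a perfect cube.
  y = -2: RHS = -247 is not a perfect cube.
  y = 3: RHS = 768 is not a perfect cube.
  y = -3: RHS = -798 is not a perfect cube.
Continuing the search up to |y| = 35 finds no solutions either.
No (x, y) in the scanned range satisfies the equation.

No integer solutions with |y| ≤ 35.


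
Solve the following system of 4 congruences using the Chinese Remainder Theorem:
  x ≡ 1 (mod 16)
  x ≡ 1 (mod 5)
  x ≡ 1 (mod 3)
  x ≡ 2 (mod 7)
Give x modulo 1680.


Product of moduli M = 16 · 5 · 3 · 7 = 1680.
Merge one congruence at a time:
  Start: x ≡ 1 (mod 16).
  Combine with x ≡ 1 (mod 5); new modulus lcm = 80.
    Write x = 1 + 16·t and substitute into x ≡ 1 (mod 5): 16·t ≡ 1 − 1 = 0 (mod 5).
    Reduce coefficients mod 5: 1·t ≡ 0 (mod 5).
    So t ≡ 0 (mod 5).
    Then x = 1 + 16·0 = 1, valid modulo lcm(16, 5) = 80: x ≡ 1 (mod 80).
  Combine with x ≡ 1 (mod 3); new modulus lcm = 240.
    Write x = 1 + 80·t and substitute into x ≡ 1 (mod 3): 80·t ≡ 1 − 1 = 0 (mod 3).
    Reduce coefficients mod 3: 2·t ≡ 0 (mod 3).
    The inverse of 2 mod 3 is 2 (since 2·2 = 4 = 1·3 + 1), so t ≡ 2·0 = 0 ≡ 0 (mod 3).
    Then x = 1 + 80·0 = 1, valid modulo lcm(80, 3) = 240: x ≡ 1 (mod 240).
  Combine with x ≡ 2 (mod 7); new modulus lcm = 1680.
    Write x = 1 + 240·t and substitute into x ≡ 2 (mod 7): 240·t ≡ 2 − 1 = 1 (mod 7).
    Reduce coefficients mod 7: 2·t ≡ 1 (mod 7).
    The inverse of 2 mod 7 is 4 (since 2·4 = 8 = 1·7 + 1), so t ≡ 4·1 = 4 ≡ 4 (mod 7).
    Then x = 1 + 240·4 = 961, valid modulo lcm(240, 7) = 1680: x ≡ 961 (mod 1680).
Verify against each original: 961 mod 16 = 1, 961 mod 5 = 1, 961 mod 3 = 1, 961 mod 7 = 2.

x ≡ 961 (mod 1680).


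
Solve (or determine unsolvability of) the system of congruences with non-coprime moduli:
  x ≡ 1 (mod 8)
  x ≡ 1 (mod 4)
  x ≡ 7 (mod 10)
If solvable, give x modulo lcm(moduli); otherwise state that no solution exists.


Moduli 8, 4, 10 are not pairwise coprime, so CRT works modulo lcm(m_i) when all pairwise compatibility conditions hold.
Pairwise compatibility: gcd(m_i, m_j) must divide a_i - a_j for every pair.
Merge one congruence at a time:
  Start: x ≡ 1 (mod 8).
  Combine with x ≡ 1 (mod 4): gcd(8, 4) = 4; 1 - 1 = 0, which IS divisible by 4, so compatible.
    Write x = 1 + 8·t and substitute into x ≡ 1 (mod 4): 8·t ≡ 1 − 1 = 0 (mod 4).
    Divide the congruence (and modulus) by g = 4: 2·t ≡ 0 (mod 1).
    Modulo 1 every t works; take t = 0.
    Then x = 1 + 8·0 = 1, valid modulo lcm(8, 4) = 8: x ≡ 1 (mod 8).
  Combine with x ≡ 7 (mod 10): gcd(8, 10) = 2; 7 - 1 = 6, which IS divisible by 2, so compatible.
    Write x = 1 + 8·t and substitute into x ≡ 7 (mod 10): 8·t ≡ 7 − 1 = 6 (mod 10).
    Divide the congruence (and modulus) by g = 2: 4·t ≡ 3 (mod 5).
    The inverse of 4 mod 5 is 4 (since 4·4 = 16 = 3·5 + 1), so t ≡ 4·3 = 12 ≡ 2 (mod 5).
    Then x = 1 + 8·2 = 17, valid modulo lcm(8, 10) = 40: x ≡ 17 (mod 40).
Verify: 17 mod 8 = 1, 17 mod 4 = 1, 17 mod 10 = 7.

x ≡ 17 (mod 40).


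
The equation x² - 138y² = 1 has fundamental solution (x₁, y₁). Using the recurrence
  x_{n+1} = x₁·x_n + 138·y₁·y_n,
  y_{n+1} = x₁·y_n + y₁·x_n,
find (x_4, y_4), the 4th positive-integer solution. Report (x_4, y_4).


Step 1: Find the fundamental solution (x₁, y₁) of x² - 138y² = 1.
  Expand √138 as a continued fraction. a₀ = ⌊√138⌋ = 11; iterate m_{k+1} = d_k·a_k − m_k, d_{k+1} = (138 − m_{k+1}²)/d_k, a_{k+1} = ⌊(a₀ + m_{k+1})/d_{k+1}⌋ (starting m₀ = 0, d₀ = 1), with convergents p_k = a_k·p_{k-1} + p_{k-2}, q_k = a_k·q_{k-1} + q_{k-2} (p₋₁ = 1, q₋₁ = 0):
  k = 0: a₀ = 11; p₀/q₀ = 11/1; p₀² − 138·q₀² = 121 − 138 = -17.
  k = 1: m = 11, d = 17, a = ⌊(11 + 11)/17⌋ = 1; p/q = (1·11 + 1)/(1·1 + 0) = 12/1; p² − 138·q² = 144 − 138 = 6.
  k = 2: m = 6, d = 6, a = ⌊(11 + 6)/6⌋ = 2; p/q = (2·12 + 11)/(2·1 + 1) = 35/3; p² − 138·q² = 1225 − 1242 = -17.
  k = 3: m = 6, d = 17, a = ⌊(11 + 6)/17⌋ = 1; p/q = (1·35 + 12)/(1·3 + 1) = 47/4; p² − 138·q² = 2209 − 2208 = 1.
  The first convergent with p² − 138·q² = 1 gives the fundamental solution (x₁, y₁) = (47, 4).
Step 2: Apply the recurrence (x_{n+1}, y_{n+1}) = (x₁x_n + 138y₁y_n, x₁y_n + y₁x_n) repeatedly.
  From (x_1, y_1) = (47, 4): x_2 = 47·47 + 138·4·4 = 4417; y_2 = 47·4 + 4·47 = 376.
  From (x_2, y_2) = (4417, 376): x_3 = 47·4417 + 138·4·376 = 415151; y_3 = 47·376 + 4·4417 = 35340.
  From (x_3, y_3) = (415151, 35340): x_4 = 47·415151 + 138·4·35340 = 39019777; y_4 = 47·35340 + 4·415151 = 3321584.
Step 3: Verify x_4² - 138·y_4² = 1522542997129729 - 1522542997129728 = 1 (should be 1). ✓

(x_1, y_1) = (47, 4); (x_4, y_4) = (39019777, 3321584).
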